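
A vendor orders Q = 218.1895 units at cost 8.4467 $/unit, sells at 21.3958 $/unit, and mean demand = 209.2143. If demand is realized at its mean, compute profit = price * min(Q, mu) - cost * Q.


Sales at mu = min(218.1895, 209.2143) = 209.2143
Revenue = 21.3958 * 209.2143 = 4476.3073
Total cost = 8.4467 * 218.1895 = 1842.9812
Profit = 4476.3073 - 1842.9812 = 2633.3261

2633.3261 $


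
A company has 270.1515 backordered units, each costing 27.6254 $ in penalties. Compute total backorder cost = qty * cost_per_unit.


Total = 270.1515 * 27.6254 = 7463.0432

7463.0432 $


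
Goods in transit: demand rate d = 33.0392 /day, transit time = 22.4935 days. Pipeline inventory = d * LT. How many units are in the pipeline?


Pipeline = 33.0392 * 22.4935 = 743.1672

743.1672 units


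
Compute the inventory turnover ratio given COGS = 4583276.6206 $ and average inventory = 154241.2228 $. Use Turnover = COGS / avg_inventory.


Turnover = 4583276.6206 / 154241.2228 = 29.7150

29.7150


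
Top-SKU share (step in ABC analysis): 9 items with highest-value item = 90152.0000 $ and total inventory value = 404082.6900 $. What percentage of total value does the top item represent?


Top item = 90152.0000
Total = 404082.6900
Percentage = 90152.0000 / 404082.6900 * 100 = 22.3103

22.3103%


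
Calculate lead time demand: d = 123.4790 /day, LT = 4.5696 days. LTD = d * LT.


LTD = 123.4790 * 4.5696 = 564.2496

564.2496 units


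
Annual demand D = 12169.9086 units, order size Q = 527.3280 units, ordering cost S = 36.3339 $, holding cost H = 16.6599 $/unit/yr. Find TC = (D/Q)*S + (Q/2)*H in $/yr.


Ordering cost = D*S/Q = 838.5298
Holding cost = Q*H/2 = 4392.6159
TC = 838.5298 + 4392.6159 = 5231.1457

5231.1457 $/yr


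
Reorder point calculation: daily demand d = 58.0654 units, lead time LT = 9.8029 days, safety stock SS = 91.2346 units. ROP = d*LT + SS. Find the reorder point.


d*LT = 58.0654 * 9.8029 = 569.2093
ROP = 569.2093 + 91.2346 = 660.4439

660.4439 units


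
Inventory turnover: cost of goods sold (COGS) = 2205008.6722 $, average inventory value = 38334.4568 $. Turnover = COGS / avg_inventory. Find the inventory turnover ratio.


Turnover = 2205008.6722 / 38334.4568 = 57.5203

57.5203


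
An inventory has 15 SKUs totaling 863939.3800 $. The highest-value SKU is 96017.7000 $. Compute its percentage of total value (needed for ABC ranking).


Top item = 96017.7000
Total = 863939.3800
Percentage = 96017.7000 / 863939.3800 * 100 = 11.1139

11.1139%


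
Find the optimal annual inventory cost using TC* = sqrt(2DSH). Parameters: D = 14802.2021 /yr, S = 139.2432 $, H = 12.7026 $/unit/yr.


2*D*S*H = 52362809.8324
TC* = sqrt(52362809.8324) = 7236.2152

7236.2152 $/yr


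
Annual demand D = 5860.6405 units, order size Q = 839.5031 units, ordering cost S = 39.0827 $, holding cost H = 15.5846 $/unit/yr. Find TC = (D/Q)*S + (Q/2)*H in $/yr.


Ordering cost = D*S/Q = 272.8396
Holding cost = Q*H/2 = 6541.6600
TC = 272.8396 + 6541.6600 = 6814.4996

6814.4996 $/yr


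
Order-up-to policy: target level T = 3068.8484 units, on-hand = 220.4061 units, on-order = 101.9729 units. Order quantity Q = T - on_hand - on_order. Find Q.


Inventory position = OH + OO = 220.4061 + 101.9729 = 322.3790
Q = 3068.8484 - 322.3790 = 2746.4694

2746.4694 units


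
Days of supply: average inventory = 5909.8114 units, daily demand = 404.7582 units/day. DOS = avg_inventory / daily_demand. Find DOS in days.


DOS = 5909.8114 / 404.7582 = 14.6008

14.6008 days


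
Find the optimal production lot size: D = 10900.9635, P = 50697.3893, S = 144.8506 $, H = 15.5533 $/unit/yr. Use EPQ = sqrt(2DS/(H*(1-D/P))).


1 - D/P = 1 - 0.2150 = 0.7850
H*(1-D/P) = 12.2090
2DS = 3158022.2071
EPQ = sqrt(258662.9089) = 508.5891

508.5891 units


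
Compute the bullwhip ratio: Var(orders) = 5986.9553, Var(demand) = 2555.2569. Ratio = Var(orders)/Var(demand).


BW = 5986.9553 / 2555.2569 = 2.3430

2.3430


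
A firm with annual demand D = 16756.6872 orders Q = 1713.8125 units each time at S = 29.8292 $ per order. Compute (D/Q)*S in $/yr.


Number of orders = D/Q = 9.7774
Cost = 9.7774 * 29.8292 = 291.6530

291.6530 $/yr


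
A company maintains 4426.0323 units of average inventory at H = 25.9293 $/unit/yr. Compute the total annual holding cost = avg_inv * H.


Cost = 4426.0323 * 25.9293 = 114763.9193

114763.9193 $/yr


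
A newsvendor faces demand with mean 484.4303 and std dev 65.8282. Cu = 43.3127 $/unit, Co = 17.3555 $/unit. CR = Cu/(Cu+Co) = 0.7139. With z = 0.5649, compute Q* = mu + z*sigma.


CR = Cu/(Cu+Co) = 43.3127/(43.3127+17.3555) = 0.7139
z = 0.5649
Q* = 484.4303 + 0.5649 * 65.8282 = 521.6167

521.6167 units


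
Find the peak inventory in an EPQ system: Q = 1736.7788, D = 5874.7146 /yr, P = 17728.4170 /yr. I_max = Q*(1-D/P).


D/P = 0.3314
1 - D/P = 0.6686
I_max = 1736.7788 * 0.6686 = 1161.2576

1161.2576 units


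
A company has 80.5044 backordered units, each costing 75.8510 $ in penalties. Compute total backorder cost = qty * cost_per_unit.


Total = 80.5044 * 75.8510 = 6106.3392

6106.3392 $


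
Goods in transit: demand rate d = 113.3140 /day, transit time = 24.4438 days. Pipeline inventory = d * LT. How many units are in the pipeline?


Pipeline = 113.3140 * 24.4438 = 2769.8248

2769.8248 units


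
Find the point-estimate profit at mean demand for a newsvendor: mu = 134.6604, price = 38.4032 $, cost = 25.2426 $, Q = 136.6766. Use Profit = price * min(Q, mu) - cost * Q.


Sales at mu = min(136.6766, 134.6604) = 134.6604
Revenue = 38.4032 * 134.6604 = 5171.3903
Total cost = 25.2426 * 136.6766 = 3450.0727
Profit = 5171.3903 - 3450.0727 = 1721.3175

1721.3175 $


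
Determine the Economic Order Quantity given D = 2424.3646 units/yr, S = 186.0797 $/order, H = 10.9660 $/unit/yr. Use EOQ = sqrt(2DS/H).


2*D*S = 2 * 2424.3646 * 186.0797 = 902250.0749
2*D*S/H = 82277.0449
EOQ = sqrt(82277.0449) = 286.8398

286.8398 units


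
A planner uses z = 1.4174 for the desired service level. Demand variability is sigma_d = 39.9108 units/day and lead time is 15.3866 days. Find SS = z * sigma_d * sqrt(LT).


sqrt(LT) = sqrt(15.3866) = 3.9226
SS = 1.4174 * 39.9108 * 3.9226 = 221.8984

221.8984 units


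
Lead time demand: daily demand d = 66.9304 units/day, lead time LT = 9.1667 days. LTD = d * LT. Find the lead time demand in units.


LTD = 66.9304 * 9.1667 = 613.5309

613.5309 units


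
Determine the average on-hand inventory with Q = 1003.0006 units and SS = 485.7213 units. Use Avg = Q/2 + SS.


Q/2 = 501.5003
Avg = 501.5003 + 485.7213 = 987.2216

987.2216 units


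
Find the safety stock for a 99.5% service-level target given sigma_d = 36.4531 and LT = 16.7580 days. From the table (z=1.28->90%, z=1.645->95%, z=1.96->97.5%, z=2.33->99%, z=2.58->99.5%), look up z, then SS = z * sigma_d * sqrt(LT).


From the table, SL = 99.5% corresponds to z = 2.58
sqrt(LT) = sqrt(16.7580) = 4.0937
SS = 2.58 * 36.4531 * 4.0937 = 385.0040

385.0040 units


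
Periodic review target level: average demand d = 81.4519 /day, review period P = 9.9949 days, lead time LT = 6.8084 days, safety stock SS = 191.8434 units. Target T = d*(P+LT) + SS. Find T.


P + LT = 16.8033
d*(P+LT) = 81.4519 * 16.8033 = 1368.6607
T = 1368.6607 + 191.8434 = 1560.5041

1560.5041 units


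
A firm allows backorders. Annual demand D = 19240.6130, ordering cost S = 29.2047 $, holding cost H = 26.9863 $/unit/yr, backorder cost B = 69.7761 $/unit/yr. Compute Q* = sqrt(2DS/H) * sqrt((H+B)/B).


sqrt(2DS/H) = 204.0700
sqrt((H+B)/B) = 1.1776
Q* = 204.0700 * 1.1776 = 240.3140

240.3140 units


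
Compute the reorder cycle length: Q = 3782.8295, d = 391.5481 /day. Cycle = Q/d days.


Cycle = 3782.8295 / 391.5481 = 9.6612

9.6612 days


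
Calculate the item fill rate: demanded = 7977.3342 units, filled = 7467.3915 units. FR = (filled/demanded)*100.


FR = 7467.3915 / 7977.3342 * 100 = 93.6076

93.6076%


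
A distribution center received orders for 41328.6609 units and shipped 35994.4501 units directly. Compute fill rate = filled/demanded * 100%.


FR = 35994.4501 / 41328.6609 * 100 = 87.0932

87.0932%


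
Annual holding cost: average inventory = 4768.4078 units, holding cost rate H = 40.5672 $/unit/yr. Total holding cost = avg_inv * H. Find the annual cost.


Cost = 4768.4078 * 40.5672 = 193440.9529

193440.9529 $/yr


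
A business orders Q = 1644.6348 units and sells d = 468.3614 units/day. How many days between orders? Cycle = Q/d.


Cycle = 1644.6348 / 468.3614 = 3.5115

3.5115 days


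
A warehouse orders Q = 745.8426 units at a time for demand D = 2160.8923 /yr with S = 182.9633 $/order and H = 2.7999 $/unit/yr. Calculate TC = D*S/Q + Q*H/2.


Ordering cost = D*S/Q = 530.0904
Holding cost = Q*H/2 = 1044.1423
TC = 530.0904 + 1044.1423 = 1574.2327

1574.2327 $/yr


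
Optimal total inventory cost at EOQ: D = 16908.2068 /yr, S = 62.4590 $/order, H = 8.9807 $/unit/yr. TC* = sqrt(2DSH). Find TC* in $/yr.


2*D*S*H = 18968490.1034
TC* = sqrt(18968490.1034) = 4355.2830

4355.2830 $/yr


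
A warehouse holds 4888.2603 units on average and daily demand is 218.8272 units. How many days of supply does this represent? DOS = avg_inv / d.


DOS = 4888.2603 / 218.8272 = 22.3384

22.3384 days


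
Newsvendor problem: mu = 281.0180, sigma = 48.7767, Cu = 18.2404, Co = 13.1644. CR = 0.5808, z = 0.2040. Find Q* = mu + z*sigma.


CR = Cu/(Cu+Co) = 18.2404/(18.2404+13.1644) = 0.5808
z = 0.2040
Q* = 281.0180 + 0.2040 * 48.7767 = 290.9684

290.9684 units


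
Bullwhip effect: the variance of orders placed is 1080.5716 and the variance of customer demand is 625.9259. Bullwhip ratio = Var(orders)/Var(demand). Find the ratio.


BW = 1080.5716 / 625.9259 = 1.7264

1.7264


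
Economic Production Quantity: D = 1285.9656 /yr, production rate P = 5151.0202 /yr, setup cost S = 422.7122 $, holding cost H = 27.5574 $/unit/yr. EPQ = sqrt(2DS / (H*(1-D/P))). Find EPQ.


1 - D/P = 1 - 0.2497 = 0.7503
H*(1-D/P) = 20.6776
2DS = 1087186.6958
EPQ = sqrt(52577.9330) = 229.2988

229.2988 units


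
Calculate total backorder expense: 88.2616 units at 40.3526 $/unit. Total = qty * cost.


Total = 88.2616 * 40.3526 = 3561.5850

3561.5850 $


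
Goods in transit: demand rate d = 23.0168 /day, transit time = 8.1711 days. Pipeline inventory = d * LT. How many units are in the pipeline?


Pipeline = 23.0168 * 8.1711 = 188.0726

188.0726 units


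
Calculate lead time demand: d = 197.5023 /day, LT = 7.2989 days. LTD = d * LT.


LTD = 197.5023 * 7.2989 = 1441.5495

1441.5495 units


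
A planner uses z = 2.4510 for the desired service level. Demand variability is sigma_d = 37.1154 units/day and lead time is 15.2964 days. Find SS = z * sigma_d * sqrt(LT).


sqrt(LT) = sqrt(15.2964) = 3.9111
SS = 2.4510 * 37.1154 * 3.9111 = 355.7886

355.7886 units


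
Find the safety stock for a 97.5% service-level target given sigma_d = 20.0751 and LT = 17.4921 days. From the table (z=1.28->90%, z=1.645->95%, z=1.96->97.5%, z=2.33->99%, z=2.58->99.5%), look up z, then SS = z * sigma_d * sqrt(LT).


From the table, SL = 97.5% corresponds to z = 1.96
sqrt(LT) = sqrt(17.4921) = 4.1824
SS = 1.96 * 20.0751 * 4.1824 = 164.5640

164.5640 units


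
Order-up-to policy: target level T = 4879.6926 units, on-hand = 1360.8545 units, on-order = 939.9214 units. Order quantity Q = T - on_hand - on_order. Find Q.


Inventory position = OH + OO = 1360.8545 + 939.9214 = 2300.7759
Q = 4879.6926 - 2300.7759 = 2578.9167

2578.9167 units


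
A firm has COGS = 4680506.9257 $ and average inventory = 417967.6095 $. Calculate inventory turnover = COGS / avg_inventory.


Turnover = 4680506.9257 / 417967.6095 = 11.1983

11.1983


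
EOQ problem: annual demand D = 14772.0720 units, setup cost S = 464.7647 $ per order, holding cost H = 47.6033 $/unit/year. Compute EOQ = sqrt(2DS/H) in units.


2*D*S = 2 * 14772.0720 * 464.7647 = 13731075.2229
2*D*S/H = 288447.9694
EOQ = sqrt(288447.9694) = 537.0735

537.0735 units


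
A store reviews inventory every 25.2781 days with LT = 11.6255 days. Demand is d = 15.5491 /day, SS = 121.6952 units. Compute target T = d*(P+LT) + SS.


P + LT = 36.9036
d*(P+LT) = 15.5491 * 36.9036 = 573.8178
T = 573.8178 + 121.6952 = 695.5130

695.5130 units


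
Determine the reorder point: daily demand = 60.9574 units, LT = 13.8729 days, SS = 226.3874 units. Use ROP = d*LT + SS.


d*LT = 60.9574 * 13.8729 = 845.6559
ROP = 845.6559 + 226.3874 = 1072.0433

1072.0433 units


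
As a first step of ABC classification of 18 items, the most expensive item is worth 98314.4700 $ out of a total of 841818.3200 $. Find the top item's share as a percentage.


Top item = 98314.4700
Total = 841818.3200
Percentage = 98314.4700 / 841818.3200 * 100 = 11.6788

11.6788%


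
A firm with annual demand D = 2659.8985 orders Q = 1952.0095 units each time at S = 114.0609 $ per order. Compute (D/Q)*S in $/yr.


Number of orders = D/Q = 1.3626
Cost = 1.3626 * 114.0609 = 155.4247

155.4247 $/yr


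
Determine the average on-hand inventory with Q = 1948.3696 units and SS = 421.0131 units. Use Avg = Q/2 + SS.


Q/2 = 974.1848
Avg = 974.1848 + 421.0131 = 1395.1979

1395.1979 units


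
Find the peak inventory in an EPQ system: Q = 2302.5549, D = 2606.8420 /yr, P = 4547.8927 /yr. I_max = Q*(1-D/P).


D/P = 0.5732
1 - D/P = 0.4268
I_max = 2302.5549 * 0.4268 = 982.7355

982.7355 units


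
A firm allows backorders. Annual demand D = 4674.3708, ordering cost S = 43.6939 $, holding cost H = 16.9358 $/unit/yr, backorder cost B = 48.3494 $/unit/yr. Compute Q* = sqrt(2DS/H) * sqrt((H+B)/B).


sqrt(2DS/H) = 155.3045
sqrt((H+B)/B) = 1.1620
Q* = 155.3045 * 1.1620 = 180.4662

180.4662 units


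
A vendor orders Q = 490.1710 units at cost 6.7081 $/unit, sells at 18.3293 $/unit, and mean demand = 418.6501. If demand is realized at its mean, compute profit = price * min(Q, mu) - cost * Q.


Sales at mu = min(490.1710, 418.6501) = 418.6501
Revenue = 18.3293 * 418.6501 = 7673.5633
Total cost = 6.7081 * 490.1710 = 3288.1161
Profit = 7673.5633 - 3288.1161 = 4385.4472

4385.4472 $


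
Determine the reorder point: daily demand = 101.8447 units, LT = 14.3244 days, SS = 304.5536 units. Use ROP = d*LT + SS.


d*LT = 101.8447 * 14.3244 = 1458.8642
ROP = 1458.8642 + 304.5536 = 1763.4178

1763.4178 units


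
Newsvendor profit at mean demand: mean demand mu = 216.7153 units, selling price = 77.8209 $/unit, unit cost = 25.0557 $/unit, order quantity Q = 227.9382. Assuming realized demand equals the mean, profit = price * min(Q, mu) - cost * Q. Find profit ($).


Sales at mu = min(227.9382, 216.7153) = 216.7153
Revenue = 77.8209 * 216.7153 = 16864.9797
Total cost = 25.0557 * 227.9382 = 5711.1512
Profit = 16864.9797 - 5711.1512 = 11153.8285

11153.8285 $


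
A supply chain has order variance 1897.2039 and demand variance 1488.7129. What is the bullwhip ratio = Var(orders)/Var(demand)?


BW = 1897.2039 / 1488.7129 = 1.2744

1.2744


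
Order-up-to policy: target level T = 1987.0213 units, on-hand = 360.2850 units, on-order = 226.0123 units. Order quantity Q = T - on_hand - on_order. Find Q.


Inventory position = OH + OO = 360.2850 + 226.0123 = 586.2973
Q = 1987.0213 - 586.2973 = 1400.7240

1400.7240 units


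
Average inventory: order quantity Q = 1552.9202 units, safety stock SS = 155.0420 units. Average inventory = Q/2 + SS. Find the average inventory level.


Q/2 = 776.4601
Avg = 776.4601 + 155.0420 = 931.5021

931.5021 units


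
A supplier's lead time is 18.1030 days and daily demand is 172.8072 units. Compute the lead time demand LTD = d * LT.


LTD = 172.8072 * 18.1030 = 3128.3287

3128.3287 units


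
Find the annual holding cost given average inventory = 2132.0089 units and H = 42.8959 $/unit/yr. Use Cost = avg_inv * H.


Cost = 2132.0089 * 42.8959 = 91454.4406

91454.4406 $/yr


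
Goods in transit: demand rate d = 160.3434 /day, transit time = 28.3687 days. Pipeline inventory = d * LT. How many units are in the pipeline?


Pipeline = 160.3434 * 28.3687 = 4548.7338

4548.7338 units


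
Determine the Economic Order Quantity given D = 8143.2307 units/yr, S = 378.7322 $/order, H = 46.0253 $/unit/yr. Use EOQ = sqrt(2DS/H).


2*D*S = 2 * 8143.2307 * 378.7322 = 6168207.3562
2*D*S/H = 134017.7545
EOQ = sqrt(134017.7545) = 366.0844

366.0844 units


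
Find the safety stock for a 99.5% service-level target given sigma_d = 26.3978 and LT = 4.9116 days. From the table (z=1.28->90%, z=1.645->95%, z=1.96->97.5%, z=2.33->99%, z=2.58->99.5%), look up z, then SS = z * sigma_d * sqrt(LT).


From the table, SL = 99.5% corresponds to z = 2.58
sqrt(LT) = sqrt(4.9116) = 2.2162
SS = 2.58 * 26.3978 * 2.2162 = 150.9381

150.9381 units


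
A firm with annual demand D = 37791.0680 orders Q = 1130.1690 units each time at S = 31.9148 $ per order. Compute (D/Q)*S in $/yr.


Number of orders = D/Q = 33.4384
Cost = 33.4384 * 31.9148 = 1067.1806

1067.1806 $/yr


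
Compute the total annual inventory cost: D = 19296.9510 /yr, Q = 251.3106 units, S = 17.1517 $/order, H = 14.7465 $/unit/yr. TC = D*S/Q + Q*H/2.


Ordering cost = D*S/Q = 1316.9978
Holding cost = Q*H/2 = 1852.9759
TC = 1316.9978 + 1852.9759 = 3169.9737

3169.9737 $/yr


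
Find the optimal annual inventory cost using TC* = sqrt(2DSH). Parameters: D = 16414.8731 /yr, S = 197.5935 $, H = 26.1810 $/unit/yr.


2*D*S*H = 169834692.7965
TC* = sqrt(169834692.7965) = 13032.0640

13032.0640 $/yr


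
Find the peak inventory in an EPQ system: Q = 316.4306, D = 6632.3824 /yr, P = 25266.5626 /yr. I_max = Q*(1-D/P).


D/P = 0.2625
1 - D/P = 0.7375
I_max = 316.4306 * 0.7375 = 233.3687

233.3687 units


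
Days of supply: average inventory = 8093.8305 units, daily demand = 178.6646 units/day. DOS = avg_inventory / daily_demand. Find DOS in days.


DOS = 8093.8305 / 178.6646 = 45.3018

45.3018 days


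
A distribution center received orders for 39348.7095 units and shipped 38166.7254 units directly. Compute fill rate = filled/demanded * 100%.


FR = 38166.7254 / 39348.7095 * 100 = 96.9961

96.9961%


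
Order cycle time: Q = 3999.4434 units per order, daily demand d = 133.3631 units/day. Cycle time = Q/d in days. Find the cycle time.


Cycle = 3999.4434 / 133.3631 = 29.9891

29.9891 days


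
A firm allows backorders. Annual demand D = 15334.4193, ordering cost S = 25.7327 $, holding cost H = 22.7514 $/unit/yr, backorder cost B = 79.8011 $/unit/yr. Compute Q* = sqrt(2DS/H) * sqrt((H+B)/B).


sqrt(2DS/H) = 186.2461
sqrt((H+B)/B) = 1.1336
Q* = 186.2461 * 1.1336 = 211.1329

211.1329 units


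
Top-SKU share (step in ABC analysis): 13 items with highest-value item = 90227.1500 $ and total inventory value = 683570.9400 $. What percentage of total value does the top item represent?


Top item = 90227.1500
Total = 683570.9400
Percentage = 90227.1500 / 683570.9400 * 100 = 13.1994

13.1994%


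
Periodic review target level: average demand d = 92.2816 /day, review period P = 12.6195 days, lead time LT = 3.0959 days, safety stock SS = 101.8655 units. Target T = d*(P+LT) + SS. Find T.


P + LT = 15.7154
d*(P+LT) = 92.2816 * 15.7154 = 1450.2423
T = 1450.2423 + 101.8655 = 1552.1078

1552.1078 units


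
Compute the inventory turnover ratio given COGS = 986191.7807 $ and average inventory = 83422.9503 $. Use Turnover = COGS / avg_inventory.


Turnover = 986191.7807 / 83422.9503 = 11.8216

11.8216


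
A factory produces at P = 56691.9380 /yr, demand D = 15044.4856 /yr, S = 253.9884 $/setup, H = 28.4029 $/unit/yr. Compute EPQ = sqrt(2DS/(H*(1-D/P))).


1 - D/P = 1 - 0.2654 = 0.7346
H*(1-D/P) = 20.8655
2DS = 7642249.6527
EPQ = sqrt(366261.6091) = 605.1955

605.1955 units


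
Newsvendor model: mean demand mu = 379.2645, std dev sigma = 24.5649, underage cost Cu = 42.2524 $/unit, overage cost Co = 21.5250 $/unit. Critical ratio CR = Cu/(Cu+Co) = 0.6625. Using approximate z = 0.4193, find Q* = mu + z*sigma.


CR = Cu/(Cu+Co) = 42.2524/(42.2524+21.5250) = 0.6625
z = 0.4193
Q* = 379.2645 + 0.4193 * 24.5649 = 389.5646

389.5646 units


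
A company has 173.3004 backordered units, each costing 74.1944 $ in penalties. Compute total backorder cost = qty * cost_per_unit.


Total = 173.3004 * 74.1944 = 12857.9192

12857.9192 $


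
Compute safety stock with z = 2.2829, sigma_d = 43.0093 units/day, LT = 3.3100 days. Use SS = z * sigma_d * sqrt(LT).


sqrt(LT) = sqrt(3.3100) = 1.8193
SS = 2.2829 * 43.0093 * 1.8193 = 178.6336

178.6336 units


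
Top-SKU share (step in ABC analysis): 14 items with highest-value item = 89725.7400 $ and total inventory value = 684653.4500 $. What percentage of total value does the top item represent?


Top item = 89725.7400
Total = 684653.4500
Percentage = 89725.7400 / 684653.4500 * 100 = 13.1053

13.1053%


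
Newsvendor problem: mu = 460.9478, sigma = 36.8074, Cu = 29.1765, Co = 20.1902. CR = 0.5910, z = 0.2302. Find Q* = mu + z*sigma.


CR = Cu/(Cu+Co) = 29.1765/(29.1765+20.1902) = 0.5910
z = 0.2302
Q* = 460.9478 + 0.2302 * 36.8074 = 469.4209

469.4209 units


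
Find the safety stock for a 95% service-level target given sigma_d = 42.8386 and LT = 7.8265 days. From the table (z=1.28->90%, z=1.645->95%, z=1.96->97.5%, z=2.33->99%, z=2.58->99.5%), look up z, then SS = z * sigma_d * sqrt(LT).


From the table, SL = 95% corresponds to z = 1.645
sqrt(LT) = sqrt(7.8265) = 2.7976
SS = 1.645 * 42.8386 * 2.7976 = 197.1446

197.1446 units


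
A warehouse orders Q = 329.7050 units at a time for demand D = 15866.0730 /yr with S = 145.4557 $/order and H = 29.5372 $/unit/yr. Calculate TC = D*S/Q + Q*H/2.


Ordering cost = D*S/Q = 6999.6232
Holding cost = Q*H/2 = 4869.2813
TC = 6999.6232 + 4869.2813 = 11868.9044

11868.9044 $/yr


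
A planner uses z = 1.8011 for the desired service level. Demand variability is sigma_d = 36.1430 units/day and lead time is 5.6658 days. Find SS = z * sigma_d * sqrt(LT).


sqrt(LT) = sqrt(5.6658) = 2.3803
SS = 1.8011 * 36.1430 * 2.3803 = 154.9504

154.9504 units


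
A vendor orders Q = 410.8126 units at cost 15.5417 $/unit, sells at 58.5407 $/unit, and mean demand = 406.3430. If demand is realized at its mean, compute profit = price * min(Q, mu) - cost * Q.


Sales at mu = min(410.8126, 406.3430) = 406.3430
Revenue = 58.5407 * 406.3430 = 23787.6037
Total cost = 15.5417 * 410.8126 = 6384.7262
Profit = 23787.6037 - 6384.7262 = 17402.8775

17402.8775 $


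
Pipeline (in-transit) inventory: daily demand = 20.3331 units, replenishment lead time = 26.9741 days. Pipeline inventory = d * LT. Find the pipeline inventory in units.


Pipeline = 20.3331 * 26.9741 = 548.4671

548.4671 units


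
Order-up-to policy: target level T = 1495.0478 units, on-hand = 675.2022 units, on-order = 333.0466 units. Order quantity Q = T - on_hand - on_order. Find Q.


Inventory position = OH + OO = 675.2022 + 333.0466 = 1008.2488
Q = 1495.0478 - 1008.2488 = 486.7990

486.7990 units


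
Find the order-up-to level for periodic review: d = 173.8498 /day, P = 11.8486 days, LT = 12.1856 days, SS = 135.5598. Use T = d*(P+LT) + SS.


P + LT = 24.0342
d*(P+LT) = 173.8498 * 24.0342 = 4178.3409
T = 4178.3409 + 135.5598 = 4313.9007

4313.9007 units


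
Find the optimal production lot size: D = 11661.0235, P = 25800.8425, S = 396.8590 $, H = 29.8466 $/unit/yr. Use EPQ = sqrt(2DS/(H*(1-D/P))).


1 - D/P = 1 - 0.4520 = 0.5480
H*(1-D/P) = 16.3570
2DS = 9255564.2504
EPQ = sqrt(565845.7680) = 752.2272

752.2272 units


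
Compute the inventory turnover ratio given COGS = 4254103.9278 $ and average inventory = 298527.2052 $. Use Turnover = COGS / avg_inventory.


Turnover = 4254103.9278 / 298527.2052 = 14.2503

14.2503


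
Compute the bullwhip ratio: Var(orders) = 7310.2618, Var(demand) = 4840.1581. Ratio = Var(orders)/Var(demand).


BW = 7310.2618 / 4840.1581 = 1.5103

1.5103


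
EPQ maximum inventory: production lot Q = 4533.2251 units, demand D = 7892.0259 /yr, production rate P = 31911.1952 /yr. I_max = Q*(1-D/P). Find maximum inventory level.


D/P = 0.2473
1 - D/P = 0.7527
I_max = 4533.2251 * 0.7527 = 3412.1035

3412.1035 units


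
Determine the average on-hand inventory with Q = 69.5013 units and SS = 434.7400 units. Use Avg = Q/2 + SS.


Q/2 = 34.7507
Avg = 34.7507 + 434.7400 = 469.4907

469.4907 units


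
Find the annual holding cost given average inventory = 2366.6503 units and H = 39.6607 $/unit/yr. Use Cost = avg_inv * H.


Cost = 2366.6503 * 39.6607 = 93863.0076

93863.0076 $/yr


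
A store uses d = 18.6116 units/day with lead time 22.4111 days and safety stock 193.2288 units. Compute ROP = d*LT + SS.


d*LT = 18.6116 * 22.4111 = 417.1064
ROP = 417.1064 + 193.2288 = 610.3352

610.3352 units


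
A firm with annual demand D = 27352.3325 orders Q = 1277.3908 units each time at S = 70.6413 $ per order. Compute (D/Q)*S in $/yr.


Number of orders = D/Q = 21.4127
Cost = 21.4127 * 70.6413 = 1512.6180

1512.6180 $/yr


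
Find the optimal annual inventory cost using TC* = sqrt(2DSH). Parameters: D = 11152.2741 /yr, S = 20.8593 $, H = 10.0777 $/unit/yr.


2*D*S*H = 4688723.1120
TC* = sqrt(4688723.1120) = 2165.3460

2165.3460 $/yr


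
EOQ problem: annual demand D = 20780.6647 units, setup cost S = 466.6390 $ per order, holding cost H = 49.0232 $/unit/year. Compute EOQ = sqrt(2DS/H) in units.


2*D*S = 2 * 20780.6647 * 466.6390 = 19394137.1899
2*D*S/H = 395611.4083
EOQ = sqrt(395611.4083) = 628.9765

628.9765 units


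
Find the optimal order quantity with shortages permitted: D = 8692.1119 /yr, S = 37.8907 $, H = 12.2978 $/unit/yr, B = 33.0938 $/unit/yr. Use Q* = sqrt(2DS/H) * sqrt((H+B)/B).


sqrt(2DS/H) = 231.4356
sqrt((H+B)/B) = 1.1712
Q* = 231.4356 * 1.1712 = 271.0470

271.0470 units


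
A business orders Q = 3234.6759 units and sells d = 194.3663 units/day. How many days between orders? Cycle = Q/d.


Cycle = 3234.6759 / 194.3663 = 16.6422

16.6422 days


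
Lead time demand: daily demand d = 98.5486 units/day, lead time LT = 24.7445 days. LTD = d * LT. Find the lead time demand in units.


LTD = 98.5486 * 24.7445 = 2438.5358

2438.5358 units


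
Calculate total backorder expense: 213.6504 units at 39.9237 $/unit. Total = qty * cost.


Total = 213.6504 * 39.9237 = 8529.7145

8529.7145 $


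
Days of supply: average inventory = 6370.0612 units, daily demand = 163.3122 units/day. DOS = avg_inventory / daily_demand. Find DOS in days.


DOS = 6370.0612 / 163.3122 = 39.0054

39.0054 days


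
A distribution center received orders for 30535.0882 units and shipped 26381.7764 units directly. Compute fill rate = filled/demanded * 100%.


FR = 26381.7764 / 30535.0882 * 100 = 86.3982

86.3982%


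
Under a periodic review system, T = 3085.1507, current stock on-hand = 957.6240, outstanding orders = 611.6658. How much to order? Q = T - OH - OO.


Inventory position = OH + OO = 957.6240 + 611.6658 = 1569.2898
Q = 3085.1507 - 1569.2898 = 1515.8609

1515.8609 units


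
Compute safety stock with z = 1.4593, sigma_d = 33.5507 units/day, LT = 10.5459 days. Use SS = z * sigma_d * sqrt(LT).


sqrt(LT) = sqrt(10.5459) = 3.2474
SS = 1.4593 * 33.5507 * 3.2474 = 158.9967

158.9967 units


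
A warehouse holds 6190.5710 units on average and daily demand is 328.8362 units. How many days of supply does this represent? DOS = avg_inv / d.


DOS = 6190.5710 / 328.8362 = 18.8257

18.8257 days


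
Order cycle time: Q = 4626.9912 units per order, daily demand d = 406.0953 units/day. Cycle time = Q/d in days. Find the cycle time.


Cycle = 4626.9912 / 406.0953 = 11.3939

11.3939 days


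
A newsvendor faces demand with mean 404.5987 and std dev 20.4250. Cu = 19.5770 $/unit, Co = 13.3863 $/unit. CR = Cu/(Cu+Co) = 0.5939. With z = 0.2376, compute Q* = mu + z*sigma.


CR = Cu/(Cu+Co) = 19.5770/(19.5770+13.3863) = 0.5939
z = 0.2376
Q* = 404.5987 + 0.2376 * 20.4250 = 409.4517

409.4517 units


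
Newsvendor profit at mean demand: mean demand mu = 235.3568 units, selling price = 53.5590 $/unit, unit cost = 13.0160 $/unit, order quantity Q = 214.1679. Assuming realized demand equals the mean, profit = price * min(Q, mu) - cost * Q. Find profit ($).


Sales at mu = min(214.1679, 235.3568) = 214.1679
Revenue = 53.5590 * 214.1679 = 11470.6186
Total cost = 13.0160 * 214.1679 = 2787.6094
Profit = 11470.6186 - 2787.6094 = 8683.0092

8683.0092 $


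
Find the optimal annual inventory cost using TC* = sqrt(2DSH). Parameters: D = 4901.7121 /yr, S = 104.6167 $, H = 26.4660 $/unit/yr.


2*D*S*H = 27143579.5812
TC* = sqrt(27143579.5812) = 5209.9501

5209.9501 $/yr


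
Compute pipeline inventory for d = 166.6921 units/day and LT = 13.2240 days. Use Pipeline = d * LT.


Pipeline = 166.6921 * 13.2240 = 2204.3363

2204.3363 units


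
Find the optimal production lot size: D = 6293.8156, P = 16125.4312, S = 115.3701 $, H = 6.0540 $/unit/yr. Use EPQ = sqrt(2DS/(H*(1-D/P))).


1 - D/P = 1 - 0.3903 = 0.6097
H*(1-D/P) = 3.6911
2DS = 1452236.2703
EPQ = sqrt(393442.5347) = 627.2500

627.2500 units


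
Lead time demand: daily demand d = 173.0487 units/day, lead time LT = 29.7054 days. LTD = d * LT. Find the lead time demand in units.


LTD = 173.0487 * 29.7054 = 5140.4809

5140.4809 units


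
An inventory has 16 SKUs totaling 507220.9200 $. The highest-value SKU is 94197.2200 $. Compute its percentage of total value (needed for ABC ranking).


Top item = 94197.2200
Total = 507220.9200
Percentage = 94197.2200 / 507220.9200 * 100 = 18.5712

18.5712%


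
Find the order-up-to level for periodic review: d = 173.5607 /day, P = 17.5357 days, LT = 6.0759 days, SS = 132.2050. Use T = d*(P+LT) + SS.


P + LT = 23.6116
d*(P+LT) = 173.5607 * 23.6116 = 4098.0458
T = 4098.0458 + 132.2050 = 4230.2508

4230.2508 units


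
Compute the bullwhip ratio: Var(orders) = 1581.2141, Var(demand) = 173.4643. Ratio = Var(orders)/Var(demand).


BW = 1581.2141 / 173.4643 = 9.1155

9.1155


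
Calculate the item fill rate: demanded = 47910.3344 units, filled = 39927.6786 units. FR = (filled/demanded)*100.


FR = 39927.6786 / 47910.3344 * 100 = 83.3383

83.3383%


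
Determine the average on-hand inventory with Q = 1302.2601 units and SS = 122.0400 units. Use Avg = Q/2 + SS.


Q/2 = 651.1300
Avg = 651.1300 + 122.0400 = 773.1700

773.1700 units


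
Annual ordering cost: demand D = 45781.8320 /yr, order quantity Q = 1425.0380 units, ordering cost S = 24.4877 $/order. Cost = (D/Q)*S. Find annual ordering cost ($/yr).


Number of orders = D/Q = 32.1267
Cost = 32.1267 * 24.4877 = 786.7101

786.7101 $/yr


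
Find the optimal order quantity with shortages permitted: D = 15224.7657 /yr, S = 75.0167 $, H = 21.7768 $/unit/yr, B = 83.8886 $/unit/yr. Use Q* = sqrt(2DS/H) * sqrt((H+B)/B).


sqrt(2DS/H) = 323.8711
sqrt((H+B)/B) = 1.1223
Q* = 323.8711 * 1.1223 = 363.4856

363.4856 units


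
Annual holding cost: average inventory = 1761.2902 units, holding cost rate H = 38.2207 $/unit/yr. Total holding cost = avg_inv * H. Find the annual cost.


Cost = 1761.2902 * 38.2207 = 67317.7443

67317.7443 $/yr


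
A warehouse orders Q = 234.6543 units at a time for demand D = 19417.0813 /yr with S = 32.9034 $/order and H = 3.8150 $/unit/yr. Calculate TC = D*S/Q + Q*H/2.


Ordering cost = D*S/Q = 2722.6775
Holding cost = Q*H/2 = 447.6031
TC = 2722.6775 + 447.6031 = 3170.2806

3170.2806 $/yr


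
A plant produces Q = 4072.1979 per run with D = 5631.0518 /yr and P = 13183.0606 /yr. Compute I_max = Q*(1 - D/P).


D/P = 0.4271
1 - D/P = 0.5729
I_max = 4072.1979 * 0.5729 = 2332.7872

2332.7872 units


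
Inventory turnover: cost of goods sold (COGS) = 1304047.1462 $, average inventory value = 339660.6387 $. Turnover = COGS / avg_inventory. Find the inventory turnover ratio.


Turnover = 1304047.1462 / 339660.6387 = 3.8393

3.8393


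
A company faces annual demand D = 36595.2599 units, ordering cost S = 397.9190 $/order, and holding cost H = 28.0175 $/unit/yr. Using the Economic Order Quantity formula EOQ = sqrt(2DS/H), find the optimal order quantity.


2*D*S = 2 * 36595.2599 * 397.9190 = 29123898.4483
2*D*S/H = 1039489.5493
EOQ = sqrt(1039489.5493) = 1019.5536

1019.5536 units


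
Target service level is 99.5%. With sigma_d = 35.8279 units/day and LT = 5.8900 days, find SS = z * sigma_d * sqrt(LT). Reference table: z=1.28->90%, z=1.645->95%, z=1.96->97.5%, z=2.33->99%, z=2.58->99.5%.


From the table, SL = 99.5% corresponds to z = 2.58
sqrt(LT) = sqrt(5.8900) = 2.4269
SS = 2.58 * 35.8279 * 2.4269 = 224.3359

224.3359 units


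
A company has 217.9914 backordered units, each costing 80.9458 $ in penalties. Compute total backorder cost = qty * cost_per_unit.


Total = 217.9914 * 80.9458 = 17645.4883

17645.4883 $


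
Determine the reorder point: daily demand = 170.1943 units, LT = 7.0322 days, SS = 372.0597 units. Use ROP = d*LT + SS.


d*LT = 170.1943 * 7.0322 = 1196.8404
ROP = 1196.8404 + 372.0597 = 1568.9001

1568.9001 units


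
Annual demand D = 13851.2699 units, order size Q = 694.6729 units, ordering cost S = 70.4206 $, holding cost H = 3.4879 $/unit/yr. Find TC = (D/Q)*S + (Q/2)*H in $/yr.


Ordering cost = D*S/Q = 1404.1353
Holding cost = Q*H/2 = 1211.4748
TC = 1404.1353 + 1211.4748 = 2615.6101

2615.6101 $/yr


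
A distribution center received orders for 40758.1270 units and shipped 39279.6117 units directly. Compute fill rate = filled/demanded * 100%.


FR = 39279.6117 / 40758.1270 * 100 = 96.3725

96.3725%


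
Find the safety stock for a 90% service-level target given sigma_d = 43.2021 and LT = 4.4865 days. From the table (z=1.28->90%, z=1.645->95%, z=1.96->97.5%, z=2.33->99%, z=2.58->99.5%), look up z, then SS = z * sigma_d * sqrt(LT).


From the table, SL = 90% corresponds to z = 1.28
sqrt(LT) = sqrt(4.4865) = 2.1181
SS = 1.28 * 43.2021 * 2.1181 = 117.1301

117.1301 units


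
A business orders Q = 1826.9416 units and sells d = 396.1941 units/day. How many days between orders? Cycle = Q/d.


Cycle = 1826.9416 / 396.1941 = 4.6112

4.6112 days


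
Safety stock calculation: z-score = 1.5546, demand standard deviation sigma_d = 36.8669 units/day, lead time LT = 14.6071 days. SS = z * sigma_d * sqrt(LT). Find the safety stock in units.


sqrt(LT) = sqrt(14.6071) = 3.8219
SS = 1.5546 * 36.8669 * 3.8219 = 219.0470

219.0470 units


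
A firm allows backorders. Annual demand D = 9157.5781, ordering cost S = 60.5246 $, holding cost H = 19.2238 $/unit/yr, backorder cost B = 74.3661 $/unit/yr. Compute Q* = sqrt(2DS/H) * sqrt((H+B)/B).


sqrt(2DS/H) = 240.1329
sqrt((H+B)/B) = 1.1218
Q* = 240.1329 * 1.1218 = 269.3882

269.3882 units


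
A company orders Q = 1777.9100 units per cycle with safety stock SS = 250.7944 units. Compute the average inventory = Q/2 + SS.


Q/2 = 888.9550
Avg = 888.9550 + 250.7944 = 1139.7494

1139.7494 units


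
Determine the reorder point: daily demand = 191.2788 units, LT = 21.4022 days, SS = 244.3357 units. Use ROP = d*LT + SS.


d*LT = 191.2788 * 21.4022 = 4093.7871
ROP = 4093.7871 + 244.3357 = 4338.1228

4338.1228 units


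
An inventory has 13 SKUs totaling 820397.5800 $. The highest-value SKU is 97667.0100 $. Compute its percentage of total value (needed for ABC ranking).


Top item = 97667.0100
Total = 820397.5800
Percentage = 97667.0100 / 820397.5800 * 100 = 11.9048

11.9048%


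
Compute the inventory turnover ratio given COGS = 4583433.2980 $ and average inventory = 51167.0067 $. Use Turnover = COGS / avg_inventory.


Turnover = 4583433.2980 / 51167.0067 = 89.5779

89.5779


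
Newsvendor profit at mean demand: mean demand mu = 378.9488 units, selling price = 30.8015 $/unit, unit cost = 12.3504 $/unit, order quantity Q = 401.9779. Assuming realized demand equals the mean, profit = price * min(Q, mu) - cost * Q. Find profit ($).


Sales at mu = min(401.9779, 378.9488) = 378.9488
Revenue = 30.8015 * 378.9488 = 11672.1915
Total cost = 12.3504 * 401.9779 = 4964.5879
Profit = 11672.1915 - 4964.5879 = 6707.6036

6707.6036 $


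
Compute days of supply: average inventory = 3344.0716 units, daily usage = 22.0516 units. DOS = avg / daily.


DOS = 3344.0716 / 22.0516 = 151.6476

151.6476 days


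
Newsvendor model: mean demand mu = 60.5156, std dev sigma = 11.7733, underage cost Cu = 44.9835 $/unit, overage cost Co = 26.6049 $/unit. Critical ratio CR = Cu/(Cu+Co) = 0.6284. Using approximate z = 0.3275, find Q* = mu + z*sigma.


CR = Cu/(Cu+Co) = 44.9835/(44.9835+26.6049) = 0.6284
z = 0.3275
Q* = 60.5156 + 0.3275 * 11.7733 = 64.3714

64.3714 units


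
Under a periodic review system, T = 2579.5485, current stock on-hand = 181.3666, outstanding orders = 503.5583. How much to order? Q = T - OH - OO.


Inventory position = OH + OO = 181.3666 + 503.5583 = 684.9249
Q = 2579.5485 - 684.9249 = 1894.6236

1894.6236 units


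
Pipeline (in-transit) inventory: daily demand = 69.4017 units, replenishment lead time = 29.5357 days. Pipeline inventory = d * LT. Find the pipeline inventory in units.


Pipeline = 69.4017 * 29.5357 = 2049.8278

2049.8278 units


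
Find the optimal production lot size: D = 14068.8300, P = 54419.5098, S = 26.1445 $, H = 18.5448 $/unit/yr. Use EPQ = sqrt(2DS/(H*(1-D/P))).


1 - D/P = 1 - 0.2585 = 0.7415
H*(1-D/P) = 13.7505
2DS = 735645.0519
EPQ = sqrt(53499.5259) = 231.2996

231.2996 units


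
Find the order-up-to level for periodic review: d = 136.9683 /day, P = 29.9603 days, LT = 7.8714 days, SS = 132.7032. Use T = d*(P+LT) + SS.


P + LT = 37.8317
d*(P+LT) = 136.9683 * 37.8317 = 5181.7436
T = 5181.7436 + 132.7032 = 5314.4468

5314.4468 units


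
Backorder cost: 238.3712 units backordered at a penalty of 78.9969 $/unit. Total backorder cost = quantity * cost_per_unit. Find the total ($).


Total = 238.3712 * 78.9969 = 18830.5858

18830.5858 $


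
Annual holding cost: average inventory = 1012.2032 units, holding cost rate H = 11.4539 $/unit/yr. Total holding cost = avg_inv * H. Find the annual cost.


Cost = 1012.2032 * 11.4539 = 11593.6742

11593.6742 $/yr


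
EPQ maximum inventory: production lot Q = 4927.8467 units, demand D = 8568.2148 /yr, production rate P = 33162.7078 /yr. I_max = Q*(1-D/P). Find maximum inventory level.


D/P = 0.2584
1 - D/P = 0.7416
I_max = 4927.8467 * 0.7416 = 3654.6440

3654.6440 units


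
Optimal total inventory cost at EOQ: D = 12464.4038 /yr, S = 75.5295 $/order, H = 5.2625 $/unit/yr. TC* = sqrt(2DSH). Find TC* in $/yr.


2*D*S*H = 9908552.7162
TC* = sqrt(9908552.7162) = 3147.7854

3147.7854 $/yr


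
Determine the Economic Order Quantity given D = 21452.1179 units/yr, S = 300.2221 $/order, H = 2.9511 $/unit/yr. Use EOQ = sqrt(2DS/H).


2*D*S = 2 * 21452.1179 * 300.2221 = 12880799.7708
2*D*S/H = 4364745.2715
EOQ = sqrt(4364745.2715) = 2089.1973

2089.1973 units


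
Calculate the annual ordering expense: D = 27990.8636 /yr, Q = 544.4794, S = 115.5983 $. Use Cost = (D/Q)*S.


Number of orders = D/Q = 51.4085
Cost = 51.4085 * 115.5983 = 5942.7340

5942.7340 $/yr


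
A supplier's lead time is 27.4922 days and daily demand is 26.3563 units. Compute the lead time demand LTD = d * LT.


LTD = 26.3563 * 27.4922 = 724.5927

724.5927 units


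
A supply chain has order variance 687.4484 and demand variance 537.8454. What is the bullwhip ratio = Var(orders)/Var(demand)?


BW = 687.4484 / 537.8454 = 1.2782

1.2782


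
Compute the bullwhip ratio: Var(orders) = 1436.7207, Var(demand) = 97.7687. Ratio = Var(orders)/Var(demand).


BW = 1436.7207 / 97.7687 = 14.6951

14.6951


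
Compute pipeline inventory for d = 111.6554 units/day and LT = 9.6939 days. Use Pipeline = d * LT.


Pipeline = 111.6554 * 9.6939 = 1082.3763

1082.3763 units
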